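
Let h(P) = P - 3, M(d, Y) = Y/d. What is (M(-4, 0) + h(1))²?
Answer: 4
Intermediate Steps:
h(P) = -3 + P
(M(-4, 0) + h(1))² = (0/(-4) + (-3 + 1))² = (0*(-¼) - 2)² = (0 - 2)² = (-2)² = 4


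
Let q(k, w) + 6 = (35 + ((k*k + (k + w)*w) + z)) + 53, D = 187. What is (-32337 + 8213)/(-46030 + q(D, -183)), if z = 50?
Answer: 24124/11661 ≈ 2.0688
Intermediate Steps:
q(k, w) = 132 + k² + w*(k + w) (q(k, w) = -6 + ((35 + ((k*k + (k + w)*w) + 50)) + 53) = -6 + ((35 + ((k² + w*(k + w)) + 50)) + 53) = -6 + ((35 + (50 + k² + w*(k + w))) + 53) = -6 + ((85 + k² + w*(k + w)) + 53) = -6 + (138 + k² + w*(k + w)) = 132 + k² + w*(k + w))
(-32337 + 8213)/(-46030 + q(D, -183)) = (-32337 + 8213)/(-46030 + (132 + 187² + (-183)² + 187*(-183))) = -24124/(-46030 + (132 + 34969 + 33489 - 34221)) = -24124/(-46030 + 34369) = -24124/(-11661) = -24124*(-1/11661) = 24124/11661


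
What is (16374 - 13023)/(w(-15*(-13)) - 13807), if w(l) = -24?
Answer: -3351/13831 ≈ -0.24228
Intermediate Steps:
(16374 - 13023)/(w(-15*(-13)) - 13807) = (16374 - 13023)/(-24 - 13807) = 3351/(-13831) = 3351*(-1/13831) = -3351/13831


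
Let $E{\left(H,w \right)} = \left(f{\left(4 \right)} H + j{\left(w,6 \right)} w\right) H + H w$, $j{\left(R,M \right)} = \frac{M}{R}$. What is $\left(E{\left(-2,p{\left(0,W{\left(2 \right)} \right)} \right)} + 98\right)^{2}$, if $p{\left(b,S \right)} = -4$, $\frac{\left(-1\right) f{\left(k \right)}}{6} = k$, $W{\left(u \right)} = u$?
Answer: $4$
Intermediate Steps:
$f{\left(k \right)} = - 6 k$
$E{\left(H,w \right)} = H w + H \left(6 - 24 H\right)$ ($E{\left(H,w \right)} = \left(\left(-6\right) 4 H + \frac{6}{w} w\right) H + H w = \left(- 24 H + 6\right) H + H w = \left(6 - 24 H\right) H + H w = H \left(6 - 24 H\right) + H w = H w + H \left(6 - 24 H\right)$)
$\left(E{\left(-2,p{\left(0,W{\left(2 \right)} \right)} \right)} + 98\right)^{2} = \left(- 2 \left(6 - 4 - -48\right) + 98\right)^{2} = \left(- 2 \left(6 - 4 + 48\right) + 98\right)^{2} = \left(\left(-2\right) 50 + 98\right)^{2} = \left(-100 + 98\right)^{2} = \left(-2\right)^{2} = 4$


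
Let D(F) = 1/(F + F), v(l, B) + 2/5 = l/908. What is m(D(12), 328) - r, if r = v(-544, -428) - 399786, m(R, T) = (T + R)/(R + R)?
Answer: 916452343/2270 ≈ 4.0372e+5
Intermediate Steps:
v(l, B) = -2/5 + l/908
D(F) = 1/(2*F)
m(R, T) = (R + T)/(2*R) (m(R, T) = (R + T)/((2*R)) = (R + T)*(1/(2*R)) = (R + T)/(2*R))
r = -453758244/1135 (r = (-2/5 + (1/908)*(-544)) - 399786 = (-2/5 - 136/227) - 399786 = -1134/1135 - 399786 = -453758244/1135 ≈ -3.9979e+5)
m(D(12), 328) - r = ((1/2)/12 + 328)/(2*(((1/2)/12))) - 1*(-453758244/1135) = ((1/2)*(1/12) + 328)/(2*(((1/2)*(1/12)))) + 453758244/1135 = (1/24 + 328)/(2*(1/24)) + 453758244/1135 = (1/2)*24*(7873/24) + 453758244/1135 = 7873/2 + 453758244/1135 = 916452343/2270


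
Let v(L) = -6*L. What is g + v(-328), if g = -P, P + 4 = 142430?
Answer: -140458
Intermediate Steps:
P = 142426 (P = -4 + 142430 = 142426)
g = -142426 (g = -1*142426 = -142426)
g + v(-328) = -142426 - 6*(-328) = -142426 + 1968 = -140458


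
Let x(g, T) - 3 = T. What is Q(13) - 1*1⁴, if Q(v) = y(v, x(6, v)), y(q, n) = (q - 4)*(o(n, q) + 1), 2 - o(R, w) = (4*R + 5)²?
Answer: -42823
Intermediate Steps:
x(g, T) = 3 + T
o(R, w) = 2 - (5 + 4*R)² (o(R, w) = 2 - (4*R + 5)² = 2 - (5 + 4*R)²)
y(q, n) = (-4 + q)*(3 - (5 + 4*n)²) (y(q, n) = (q - 4)*((2 - (5 + 4*n)²) + 1) = (-4 + q)*(3 - (5 + 4*n)²))
Q(v) = -12 + v + 4*(17 + 4*v)² - v*(-2 + (17 + 4*v)²) (Q(v) = -12 + v + 4*(5 + 4*(3 + v))² - v*(-2 + (5 + 4*(3 + v))²) = -12 + v + 4*(5 + (12 + 4*v))² - v*(-2 + (5 + (12 + 4*v))²) = -12 + v + 4*(17 + 4*v)² - v*(-2 + (17 + 4*v)²))
Q(13) - 1*1⁴ = (1144 - 72*13² - 16*13³ + 258*13) - 1*1⁴ = (1144 - 72*169 - 16*2197 + 3354) - 1*1 = (1144 - 12168 - 35152 + 3354) - 1 = -42822 - 1 = -42823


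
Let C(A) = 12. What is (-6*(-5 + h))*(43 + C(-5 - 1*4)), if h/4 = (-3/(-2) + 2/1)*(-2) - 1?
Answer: 12210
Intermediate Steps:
h = -32 (h = 4*((-3/(-2) + 2/1)*(-2) - 1) = 4*((-3*(-½) + 2*1)*(-2) - 1) = 4*((3/2 + 2)*(-2) - 1) = 4*((7/2)*(-2) - 1) = 4*(-7 - 1) = 4*(-8) = -32)
(-6*(-5 + h))*(43 + C(-5 - 1*4)) = (-6*(-5 - 32))*(43 + 12) = -6*(-37)*55 = 222*55 = 12210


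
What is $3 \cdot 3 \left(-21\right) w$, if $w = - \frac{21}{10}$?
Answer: $\frac{3969}{10} \approx 396.9$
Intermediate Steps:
$w = - \frac{21}{10}$ ($w = \left(-21\right) \frac{1}{10} = - \frac{21}{10} \approx -2.1$)
$3 \cdot 3 \left(-21\right) w = 3 \cdot 3 \left(-21\right) \left(- \frac{21}{10}\right) = 9 \left(-21\right) \left(- \frac{21}{10}\right) = \left(-189\right) \left(- \frac{21}{10}\right) = \frac{3969}{10}$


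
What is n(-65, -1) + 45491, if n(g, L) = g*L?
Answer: 45556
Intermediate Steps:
n(g, L) = L*g
n(-65, -1) + 45491 = -1*(-65) + 45491 = 65 + 45491 = 45556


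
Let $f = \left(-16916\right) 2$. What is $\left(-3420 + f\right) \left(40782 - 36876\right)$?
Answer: $-145506312$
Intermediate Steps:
$f = -33832$
$\left(-3420 + f\right) \left(40782 - 36876\right) = \left(-3420 - 33832\right) \left(40782 - 36876\right) = \left(-37252\right) 3906 = -145506312$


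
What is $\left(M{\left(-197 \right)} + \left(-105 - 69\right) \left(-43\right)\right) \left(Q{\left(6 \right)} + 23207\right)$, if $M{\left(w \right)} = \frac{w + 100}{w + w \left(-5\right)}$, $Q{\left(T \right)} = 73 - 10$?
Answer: $\frac{68596690565}{394} \approx 1.741 \cdot 10^{8}$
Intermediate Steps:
$Q{\left(T \right)} = 63$
$M{\left(w \right)} = - \frac{100 + w}{4 w}$ ($M{\left(w \right)} = \frac{100 + w}{w - 5 w} = \frac{100 + w}{\left(-4\right) w} = \left(100 + w\right) \left(- \frac{1}{4 w}\right) = - \frac{100 + w}{4 w}$)
$\left(M{\left(-197 \right)} + \left(-105 - 69\right) \left(-43\right)\right) \left(Q{\left(6 \right)} + 23207\right) = \left(\frac{-100 - -197}{4 \left(-197\right)} + \left(-105 - 69\right) \left(-43\right)\right) \left(63 + 23207\right) = \left(\frac{1}{4} \left(- \frac{1}{197}\right) \left(-100 + 197\right) - -7482\right) 23270 = \left(\frac{1}{4} \left(- \frac{1}{197}\right) 97 + 7482\right) 23270 = \left(- \frac{97}{788} + 7482\right) 23270 = \frac{5895719}{788} \cdot 23270 = \frac{68596690565}{394}$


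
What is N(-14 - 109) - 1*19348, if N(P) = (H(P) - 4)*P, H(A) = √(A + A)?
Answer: -18856 - 123*I*√246 ≈ -18856.0 - 1929.2*I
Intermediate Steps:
H(A) = √2*√A (H(A) = √(2*A) = √2*√A)
N(P) = P*(-4 + √2*√P) (N(P) = (√2*√P - 4)*P = (-4 + √2*√P)*P = P*(-4 + √2*√P))
N(-14 - 109) - 1*19348 = (-14 - 109)*(-4 + √2*√(-14 - 109)) - 1*19348 = -123*(-4 + √2*√(-123)) - 19348 = -123*(-4 + √2*(I*√123)) - 19348 = -123*(-4 + I*√246) - 19348 = (492 - 123*I*√246) - 19348 = -18856 - 123*I*√246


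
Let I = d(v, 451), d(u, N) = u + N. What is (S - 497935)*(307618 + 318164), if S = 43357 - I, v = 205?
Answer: -284877242988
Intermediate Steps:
d(u, N) = N + u
I = 656 (I = 451 + 205 = 656)
S = 42701 (S = 43357 - 1*656 = 43357 - 656 = 42701)
(S - 497935)*(307618 + 318164) = (42701 - 497935)*(307618 + 318164) = -455234*625782 = -284877242988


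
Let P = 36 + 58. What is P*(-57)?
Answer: -5358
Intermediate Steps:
P = 94
P*(-57) = 94*(-57) = -5358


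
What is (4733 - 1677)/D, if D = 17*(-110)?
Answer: -1528/935 ≈ -1.6342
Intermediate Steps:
D = -1870
(4733 - 1677)/D = (4733 - 1677)/(-1870) = 3056*(-1/1870) = -1528/935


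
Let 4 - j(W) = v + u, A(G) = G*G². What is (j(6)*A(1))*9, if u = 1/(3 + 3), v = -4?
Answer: 141/2 ≈ 70.500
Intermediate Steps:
A(G) = G³
u = ⅙ (u = 1/6 = ⅙ ≈ 0.16667)
j(W) = 47/6 (j(W) = 4 - (-4 + ⅙) = 4 - 1*(-23/6) = 4 + 23/6 = 47/6)
(j(6)*A(1))*9 = ((47/6)*1³)*9 = ((47/6)*1)*9 = (47/6)*9 = 141/2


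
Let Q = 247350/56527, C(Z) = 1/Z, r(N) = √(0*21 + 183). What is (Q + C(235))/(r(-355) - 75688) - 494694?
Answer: -37645622901228042470806/76098806326384045 - 58183777*√183/76098806326384045 ≈ -4.9469e+5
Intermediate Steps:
r(N) = √183 (r(N) = √(0 + 183) = √183)
Q = 247350/56527 (Q = 247350*(1/56527) = 247350/56527 ≈ 4.3758)
(Q + C(235))/(r(-355) - 75688) - 494694 = (247350/56527 + 1/235)/(√183 - 75688) - 494694 = (247350/56527 + 1/235)/(-75688 + √183) - 494694 = 58183777/(13283845*(-75688 + √183)) - 494694 = -494694 + 58183777/(13283845*(-75688 + √183))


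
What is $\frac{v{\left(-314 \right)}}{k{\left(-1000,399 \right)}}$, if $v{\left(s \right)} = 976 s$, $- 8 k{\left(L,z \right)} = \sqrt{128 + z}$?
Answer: $\frac{2451712 \sqrt{527}}{527} \approx 1.068 \cdot 10^{5}$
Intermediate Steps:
$k{\left(L,z \right)} = - \frac{\sqrt{128 + z}}{8}$
$\frac{v{\left(-314 \right)}}{k{\left(-1000,399 \right)}} = \frac{976 \left(-314\right)}{\left(- \frac{1}{8}\right) \sqrt{128 + 399}} = - \frac{306464}{\left(- \frac{1}{8}\right) \sqrt{527}} = - 306464 \left(- \frac{8 \sqrt{527}}{527}\right) = \frac{2451712 \sqrt{527}}{527}$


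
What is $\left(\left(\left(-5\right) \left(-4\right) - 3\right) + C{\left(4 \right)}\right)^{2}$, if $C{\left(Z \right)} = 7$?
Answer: $576$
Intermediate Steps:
$\left(\left(\left(-5\right) \left(-4\right) - 3\right) + C{\left(4 \right)}\right)^{2} = \left(\left(\left(-5\right) \left(-4\right) - 3\right) + 7\right)^{2} = \left(\left(20 - 3\right) + 7\right)^{2} = \left(17 + 7\right)^{2} = 24^{2} = 576$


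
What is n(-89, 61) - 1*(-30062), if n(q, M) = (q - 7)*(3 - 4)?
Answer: 30158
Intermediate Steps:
n(q, M) = 7 - q (n(q, M) = (-7 + q)*(-1) = 7 - q)
n(-89, 61) - 1*(-30062) = (7 - 1*(-89)) - 1*(-30062) = (7 + 89) + 30062 = 96 + 30062 = 30158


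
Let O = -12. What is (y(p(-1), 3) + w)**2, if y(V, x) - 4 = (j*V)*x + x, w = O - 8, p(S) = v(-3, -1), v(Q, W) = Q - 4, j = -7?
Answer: 17956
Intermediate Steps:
v(Q, W) = -4 + Q
p(S) = -7 (p(S) = -4 - 3 = -7)
w = -20 (w = -12 - 8 = -20)
y(V, x) = 4 + x - 7*V*x (y(V, x) = 4 + ((-7*V)*x + x) = 4 + (-7*V*x + x) = 4 + (x - 7*V*x) = 4 + x - 7*V*x)
(y(p(-1), 3) + w)**2 = ((4 + 3 - 7*(-7)*3) - 20)**2 = ((4 + 3 + 147) - 20)**2 = (154 - 20)**2 = 134**2 = 17956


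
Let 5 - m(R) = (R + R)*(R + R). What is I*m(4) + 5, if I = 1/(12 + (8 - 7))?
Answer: 6/13 ≈ 0.46154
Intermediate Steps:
I = 1/13 (I = 1/(12 + 1) = 1/13 ≈ 0.076923)
m(R) = 5 - 4*R² (m(R) = 5 - (R + R)*(R + R) = 5 - 2*R*2*R = 5 - 4*R²)
I*m(4) + 5 = (5 - 4*4²)/13 + 5 = (5 - 4*16)/13 + 5 = (5 - 64)/13 + 5 = (1/13)*(-59) + 5 = -59/13 + 5 = 6/13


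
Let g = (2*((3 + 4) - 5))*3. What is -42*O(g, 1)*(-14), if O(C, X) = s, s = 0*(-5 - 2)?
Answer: 0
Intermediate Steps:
g = 12 (g = (2*(7 - 5))*3 = (2*2)*3 = 4*3 = 12)
s = 0 (s = 0*(-7) = 0)
O(C, X) = 0
-42*O(g, 1)*(-14) = -42*0*(-14) = 0*(-14) = 0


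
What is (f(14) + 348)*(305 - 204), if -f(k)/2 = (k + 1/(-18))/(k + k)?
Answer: 8831945/252 ≈ 35047.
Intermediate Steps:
f(k) = -(-1/18 + k)/k (f(k) = -2*(k + 1/(-18))/(k + k) = -2*(k - 1/18)/(2*k) = -2*(-1/18 + k)*1/(2*k) = -(-1/18 + k)/k)
(f(14) + 348)*(305 - 204) = ((1/18 - 1*14)/14 + 348)*(305 - 204) = ((1/18 - 14)/14 + 348)*101 = ((1/14)*(-251/18) + 348)*101 = (-251/252 + 348)*101 = (87445/252)*101 = 8831945/252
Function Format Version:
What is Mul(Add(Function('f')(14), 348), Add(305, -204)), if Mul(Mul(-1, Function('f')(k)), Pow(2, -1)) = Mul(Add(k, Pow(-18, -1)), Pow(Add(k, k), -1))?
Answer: Rational(8831945, 252) ≈ 35047.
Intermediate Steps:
Function('f')(k) = Mul(-1, Pow(k, -1), Add(Rational(-1, 18), k)) (Function('f')(k) = Mul(-2, Mul(Add(k, Pow(-18, -1)), Pow(Add(k, k), -1))) = Mul(-2, Mul(Add(k, Rational(-1, 18)), Pow(Mul(2, k), -1))) = Mul(-2, Mul(Add(Rational(-1, 18), k), Mul(Rational(1, 2), Pow(k, -1)))) = Mul(-2, Mul(Rational(1, 2), Pow(k, -1), Add(Rational(-1, 18), k))) = Mul(-1, Pow(k, -1), Add(Rational(-1, 18), k)))
Mul(Add(Function('f')(14), 348), Add(305, -204)) = Mul(Add(Mul(Pow(14, -1), Add(Rational(1, 18), Mul(-1, 14))), 348), Add(305, -204)) = Mul(Add(Mul(Rational(1, 14), Add(Rational(1, 18), -14)), 348), 101) = Mul(Add(Mul(Rational(1, 14), Rational(-251, 18)), 348), 101) = Mul(Add(Rational(-251, 252), 348), 101) = Mul(Rational(87445, 252), 101) = Rational(8831945, 252)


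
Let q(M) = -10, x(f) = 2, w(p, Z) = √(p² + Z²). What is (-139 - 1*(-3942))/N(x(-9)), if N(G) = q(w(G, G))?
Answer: -3803/10 ≈ -380.30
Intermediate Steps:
w(p, Z) = √(Z² + p²)
N(G) = -10
(-139 - 1*(-3942))/N(x(-9)) = (-139 - 1*(-3942))/(-10) = (-139 + 3942)*(-⅒) = 3803*(-⅒) = -3803/10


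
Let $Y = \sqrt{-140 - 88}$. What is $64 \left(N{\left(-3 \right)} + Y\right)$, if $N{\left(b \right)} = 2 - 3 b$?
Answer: $704 + 128 i \sqrt{57} \approx 704.0 + 966.38 i$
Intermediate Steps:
$Y = 2 i \sqrt{57}$ ($Y = \sqrt{-228} = 2 i \sqrt{57} \approx 15.1 i$)
$64 \left(N{\left(-3 \right)} + Y\right) = 64 \left(\left(2 - -9\right) + 2 i \sqrt{57}\right) = 64 \left(\left(2 + 9\right) + 2 i \sqrt{57}\right) = 64 \left(11 + 2 i \sqrt{57}\right) = 704 + 128 i \sqrt{57}$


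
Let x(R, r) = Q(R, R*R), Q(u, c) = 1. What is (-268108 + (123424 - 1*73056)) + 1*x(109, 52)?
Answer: -217739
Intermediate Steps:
x(R, r) = 1
(-268108 + (123424 - 1*73056)) + 1*x(109, 52) = (-268108 + (123424 - 1*73056)) + 1*1 = (-268108 + (123424 - 73056)) + 1 = (-268108 + 50368) + 1 = -217740 + 1 = -217739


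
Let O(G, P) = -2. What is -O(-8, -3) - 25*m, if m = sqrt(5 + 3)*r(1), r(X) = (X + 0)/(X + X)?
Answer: 2 - 25*sqrt(2) ≈ -33.355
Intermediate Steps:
r(X) = 1/2 (r(X) = X/((2*X)) = X*(1/(2*X)) = 1/2)
m = sqrt(2) (m = sqrt(5 + 3)*(1/2) = sqrt(8)*(1/2) = (2*sqrt(2))*(1/2) = sqrt(2) ≈ 1.4142)
-O(-8, -3) - 25*m = -1*(-2) - 25*sqrt(2) = 2 - 25*sqrt(2)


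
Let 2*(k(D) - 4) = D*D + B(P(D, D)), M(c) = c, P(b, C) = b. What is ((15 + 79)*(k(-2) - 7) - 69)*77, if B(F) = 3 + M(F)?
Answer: -8932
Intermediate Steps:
B(F) = 3 + F
k(D) = 11/2 + D/2 + D²/2 (k(D) = 4 + (D*D + (3 + D))/2 = 4 + (D² + (3 + D))/2 = 4 + (3 + D + D²)/2 = 4 + (3/2 + D/2 + D²/2) = 11/2 + D/2 + D²/2)
((15 + 79)*(k(-2) - 7) - 69)*77 = ((15 + 79)*((11/2 + (½)*(-2) + (½)*(-2)²) - 7) - 69)*77 = (94*((11/2 - 1 + (½)*4) - 7) - 69)*77 = (94*((11/2 - 1 + 2) - 7) - 69)*77 = (94*(13/2 - 7) - 69)*77 = (94*(-½) - 69)*77 = (-47 - 69)*77 = -116*77 = -8932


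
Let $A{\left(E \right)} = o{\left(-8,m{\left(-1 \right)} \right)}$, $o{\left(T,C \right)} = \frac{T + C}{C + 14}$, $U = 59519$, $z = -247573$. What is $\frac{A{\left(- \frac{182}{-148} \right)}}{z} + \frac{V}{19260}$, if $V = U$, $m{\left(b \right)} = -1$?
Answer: $\frac{191559039371}{61987327740} \approx 3.0903$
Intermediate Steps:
$o{\left(T,C \right)} = \frac{C + T}{14 + C}$
$A{\left(E \right)} = - \frac{9}{13}$ ($A{\left(E \right)} = \frac{-1 - 8}{14 - 1} = \frac{1}{13} \left(-9\right) = - \frac{9}{13}$)
$V = 59519$
$\frac{A{\left(- \frac{182}{-148} \right)}}{z} + \frac{V}{19260} = - \frac{9}{13 \left(-247573\right)} + \frac{59519}{19260} = \left(- \frac{9}{13}\right) \left(- \frac{1}{247573}\right) + 59519 \cdot \frac{1}{19260} = \frac{9}{3218449} + \frac{59519}{19260} = \frac{191559039371}{61987327740}$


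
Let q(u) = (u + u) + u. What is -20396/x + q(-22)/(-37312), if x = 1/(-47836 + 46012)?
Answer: 63095107587/1696 ≈ 3.7202e+7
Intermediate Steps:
x = -1/1824 (x = 1/(-1824) = -1/1824 ≈ -0.00054825)
q(u) = 3*u (q(u) = 2*u + u = 3*u)
-20396/x + q(-22)/(-37312) = -20396/(-1/1824) + (3*(-22))/(-37312) = -20396*(-1824) - 66*(-1/37312) = 37202304 + 3/1696 = 63095107587/1696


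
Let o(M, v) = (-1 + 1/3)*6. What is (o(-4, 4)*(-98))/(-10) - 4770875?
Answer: -23854571/5 ≈ -4.7709e+6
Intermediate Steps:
o(M, v) = -4 (o(M, v) = (-1 + 1*(⅓))*6 = (-1 + ⅓)*6 = -⅔*6 = -4)
(o(-4, 4)*(-98))/(-10) - 4770875 = -4*(-98)/(-10) - 4770875 = 392*(-⅒) - 4770875 = -196/5 - 4770875 = -23854571/5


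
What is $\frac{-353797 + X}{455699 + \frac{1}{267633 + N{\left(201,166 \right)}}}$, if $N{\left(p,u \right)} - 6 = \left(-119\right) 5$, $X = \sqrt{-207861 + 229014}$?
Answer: $- \frac{94479366068}{121691683757} + \frac{267044 \sqrt{21153}}{121691683757} \approx -0.77606$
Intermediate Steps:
$X = \sqrt{21153} \approx 145.44$
$N{\left(p,u \right)} = -589$ ($N{\left(p,u \right)} = 6 - 595 = -589$)
$\frac{-353797 + X}{455699 + \frac{1}{267633 + N{\left(201,166 \right)}}} = \frac{-353797 + \sqrt{21153}}{455699 + \frac{1}{267633 - 589}} = \frac{-353797 + \sqrt{21153}}{455699 + \frac{1}{267044}} = \frac{-353797 + \sqrt{21153}}{\frac{121691683757}{267044}} = \left(-353797 + \sqrt{21153}\right) \frac{267044}{121691683757} = - \frac{94479366068}{121691683757} + \frac{267044 \sqrt{21153}}{121691683757}$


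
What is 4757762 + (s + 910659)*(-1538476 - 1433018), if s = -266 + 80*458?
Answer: -2814098119540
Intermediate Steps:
s = 36374 (s = -266 + 36640 = 36374)
4757762 + (s + 910659)*(-1538476 - 1433018) = 4757762 + (36374 + 910659)*(-1538476 - 1433018) = 4757762 + 947033*(-2971494) = 4757762 - 2814102877302 = -2814098119540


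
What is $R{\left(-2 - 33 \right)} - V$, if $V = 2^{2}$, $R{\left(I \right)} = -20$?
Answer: $-24$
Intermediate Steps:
$V = 4$
$R{\left(-2 - 33 \right)} - V = -20 - 4 = -24$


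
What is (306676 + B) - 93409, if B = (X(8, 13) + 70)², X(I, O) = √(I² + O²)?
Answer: 218400 + 140*√233 ≈ 2.2054e+5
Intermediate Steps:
B = (70 + √233)² (B = (√(8² + 13²) + 70)² = (√(64 + 169) + 70)² = (√233 + 70)² = (70 + √233)² ≈ 7270.0)
(306676 + B) - 93409 = (306676 + (70 + √233)²) - 93409 = 213267 + (70 + √233)²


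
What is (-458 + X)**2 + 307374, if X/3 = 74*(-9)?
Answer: 6339310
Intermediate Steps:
X = -1998 (X = 3*(74*(-9)) = 3*(-666) = -1998)
(-458 + X)**2 + 307374 = (-458 - 1998)**2 + 307374 = (-2456)**2 + 307374 = 6031936 + 307374 = 6339310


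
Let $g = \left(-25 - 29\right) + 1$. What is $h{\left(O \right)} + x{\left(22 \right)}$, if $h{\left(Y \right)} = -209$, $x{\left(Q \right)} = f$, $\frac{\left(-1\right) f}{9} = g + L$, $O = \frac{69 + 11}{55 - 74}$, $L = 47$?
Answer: $-155$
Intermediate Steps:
$g = -53$ ($g = -54 + 1 = -53$)
$O = - \frac{80}{19}$ ($O = \frac{80}{-19} = 80 \left(- \frac{1}{19}\right) = - \frac{80}{19} \approx -4.2105$)
$f = 54$ ($f = - 9 \left(-53 + 47\right) = \left(-9\right) \left(-6\right) = 54$)
$x{\left(Q \right)} = 54$
$h{\left(O \right)} + x{\left(22 \right)} = -209 + 54 = -155$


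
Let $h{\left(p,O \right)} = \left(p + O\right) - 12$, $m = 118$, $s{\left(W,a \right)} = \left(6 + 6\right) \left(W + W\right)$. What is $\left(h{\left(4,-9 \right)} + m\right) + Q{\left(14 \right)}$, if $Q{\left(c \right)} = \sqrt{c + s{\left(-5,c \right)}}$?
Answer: $101 + i \sqrt{106} \approx 101.0 + 10.296 i$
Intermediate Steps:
$s{\left(W,a \right)} = 24 W$ ($s{\left(W,a \right)} = 12 \cdot 2 W = 24 W$)
$Q{\left(c \right)} = \sqrt{-120 + c}$ ($Q{\left(c \right)} = \sqrt{c + 24 \left(-5\right)} = \sqrt{c - 120} = \sqrt{-120 + c}$)
$h{\left(p,O \right)} = -12 + O + p$ ($h{\left(p,O \right)} = \left(O + p\right) - 12 = -12 + O + p$)
$\left(h{\left(4,-9 \right)} + m\right) + Q{\left(14 \right)} = \left(\left(-12 - 9 + 4\right) + 118\right) + \sqrt{-120 + 14} = \left(-17 + 118\right) + \sqrt{-106} = 101 + i \sqrt{106}$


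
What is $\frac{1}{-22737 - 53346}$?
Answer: $- \frac{1}{76083} \approx -1.3144 \cdot 10^{-5}$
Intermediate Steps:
$\frac{1}{-22737 - 53346} = \frac{1}{-76083} = - \frac{1}{76083}$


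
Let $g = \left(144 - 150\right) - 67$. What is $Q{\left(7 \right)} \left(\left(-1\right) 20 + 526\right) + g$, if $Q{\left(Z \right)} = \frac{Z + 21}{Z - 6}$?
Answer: $14095$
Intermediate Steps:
$Q{\left(Z \right)} = \frac{21 + Z}{-6 + Z}$
$g = -73$ ($g = -6 - 67 = -73$)
$Q{\left(7 \right)} \left(\left(-1\right) 20 + 526\right) + g = \frac{21 + 7}{-6 + 7} \left(\left(-1\right) 20 + 526\right) - 73 = 1^{-1} \cdot 28 \left(-20 + 526\right) - 73 = 1 \cdot 28 \cdot 506 - 73 = 28 \cdot 506 - 73 = 14168 - 73 = 14095$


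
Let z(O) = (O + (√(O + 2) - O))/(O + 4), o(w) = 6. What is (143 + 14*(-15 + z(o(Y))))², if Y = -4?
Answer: 112617/25 - 1876*√2/5 ≈ 3974.1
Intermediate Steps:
z(O) = √(2 + O)/(4 + O) (z(O) = (O + (√(2 + O) - O))/(4 + O) = √(2 + O)/(4 + O))
(143 + 14*(-15 + z(o(Y))))² = (143 + 14*(-15 + √(2 + 6)/(4 + 6)))² = (143 + 14*(-15 + √8/10))² = (143 + 14*(-15 + (2*√2)*(⅒)))² = (143 + 14*(-15 + √2/5))² = (143 + (-210 + 14*√2/5))² = (-67 + 14*√2/5)²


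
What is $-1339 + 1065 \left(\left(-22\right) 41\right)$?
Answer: $-961969$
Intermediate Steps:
$-1339 + 1065 \left(\left(-22\right) 41\right) = -1339 + 1065 \left(-902\right) = -1339 - 960630 = -961969$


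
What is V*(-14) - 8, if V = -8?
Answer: 104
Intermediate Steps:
V*(-14) - 8 = -8*(-14) - 8 = 112 - 8 = 104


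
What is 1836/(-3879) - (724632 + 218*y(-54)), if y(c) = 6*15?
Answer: -320772816/431 ≈ -7.4425e+5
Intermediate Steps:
y(c) = 90
1836/(-3879) - (724632 + 218*y(-54)) = 1836/(-3879) - 218/(1/(3324 + 90)) = 1836*(-1/3879) - 218/(1/3414) = -204/431 - 218/1/3414 = -204/431 - 218*3414 = -204/431 - 744252 = -320772816/431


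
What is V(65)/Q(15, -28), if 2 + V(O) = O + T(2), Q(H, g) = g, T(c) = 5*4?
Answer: -83/28 ≈ -2.9643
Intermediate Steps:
T(c) = 20
V(O) = 18 + O (V(O) = -2 + (O + 20) = -2 + (20 + O) = 18 + O)
V(65)/Q(15, -28) = (18 + 65)/(-28) = -1/28*83 = -83/28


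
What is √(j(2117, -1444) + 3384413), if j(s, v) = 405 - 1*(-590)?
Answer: 104*√313 ≈ 1839.9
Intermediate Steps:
j(s, v) = 995 (j(s, v) = 405 + 590 = 995)
√(j(2117, -1444) + 3384413) = √(995 + 3384413) = √3385408 = 104*√313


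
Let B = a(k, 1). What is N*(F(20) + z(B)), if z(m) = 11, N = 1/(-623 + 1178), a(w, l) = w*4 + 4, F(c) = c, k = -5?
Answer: 31/555 ≈ 0.055856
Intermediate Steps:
a(w, l) = 4 + 4*w (a(w, l) = 4*w + 4 = 4 + 4*w)
N = 1/555 ≈ 0.0018018
B = -16 (B = 4 + 4*(-5) = 4 - 20 = -16)
N*(F(20) + z(B)) = (20 + 11)/555 = (1/555)*31 = 31/555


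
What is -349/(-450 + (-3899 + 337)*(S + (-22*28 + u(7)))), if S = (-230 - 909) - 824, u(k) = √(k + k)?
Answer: -801473963/21095365757222 - 621569*√14/42190731514444 ≈ -3.8048e-5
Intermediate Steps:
u(k) = √2*√k (u(k) = √(2*k) = √2*√k)
S = -1963 (S = -1139 - 824 = -1963)
-349/(-450 + (-3899 + 337)*(S + (-22*28 + u(7)))) = -349/(-450 + (-3899 + 337)*(-1963 + (-22*28 + √2*√7))) = -349/(-450 - 3562*(-1963 + (-616 + √14))) = -349/(-450 - 3562*(-2579 + √14)) = -349/(-450 + (9186398 - 3562*√14)) = -349/(9185948 - 3562*√14)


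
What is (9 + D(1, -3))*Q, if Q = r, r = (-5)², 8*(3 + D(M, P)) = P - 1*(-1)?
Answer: 575/4 ≈ 143.75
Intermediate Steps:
D(M, P) = -23/8 + P/8 (D(M, P) = -3 + (P - 1*(-1))/8 = -3 + (P + 1)/8 = -3 + (1 + P)/8 = -3 + (⅛ + P/8) = -23/8 + P/8)
r = 25
Q = 25
(9 + D(1, -3))*Q = (9 + (-23/8 + (⅛)*(-3)))*25 = (9 + (-23/8 - 3/8))*25 = (9 - 13/4)*25 = (23/4)*25 = 575/4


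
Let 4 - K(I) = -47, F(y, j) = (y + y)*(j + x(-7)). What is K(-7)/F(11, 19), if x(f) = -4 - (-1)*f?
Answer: 51/176 ≈ 0.28977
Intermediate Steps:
x(f) = -4 + f
F(y, j) = 2*y*(-11 + j) (F(y, j) = (y + y)*(j + (-4 - 7)) = (2*y)*(j - 11) = (2*y)*(-11 + j) = 2*y*(-11 + j))
K(I) = 51 (K(I) = 4 - 1*(-47) = 4 + 47 = 51)
K(-7)/F(11, 19) = 51/((2*11*(-11 + 19))) = 51/((2*11*8)) = 51/176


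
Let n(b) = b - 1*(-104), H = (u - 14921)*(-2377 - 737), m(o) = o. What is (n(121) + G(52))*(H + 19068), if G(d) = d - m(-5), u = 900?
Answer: 12317890284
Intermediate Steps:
G(d) = 5 + d (G(d) = d - 1*(-5) = d + 5 = 5 + d)
H = 43661394 (H = (900 - 14921)*(-2377 - 737) = -14021*(-3114) = 43661394)
n(b) = 104 + b (n(b) = b + 104 = 104 + b)
(n(121) + G(52))*(H + 19068) = ((104 + 121) + (5 + 52))*(43661394 + 19068) = (225 + 57)*43680462 = 282*43680462 = 12317890284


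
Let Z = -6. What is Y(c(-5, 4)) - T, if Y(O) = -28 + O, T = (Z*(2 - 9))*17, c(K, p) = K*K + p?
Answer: -713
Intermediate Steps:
c(K, p) = p + K**2 (c(K, p) = K**2 + p = p + K**2)
T = 714 (T = -6*(2 - 9)*17 = -6*(-7)*17 = 42*17 = 714)
Y(c(-5, 4)) - T = (-28 + (4 + (-5)**2)) - 1*714 = (-28 + (4 + 25)) - 714 = (-28 + 29) - 714 = 1 - 714 = -713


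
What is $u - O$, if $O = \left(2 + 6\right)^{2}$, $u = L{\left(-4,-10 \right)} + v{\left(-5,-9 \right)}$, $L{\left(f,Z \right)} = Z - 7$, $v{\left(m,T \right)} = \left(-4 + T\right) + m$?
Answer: $-99$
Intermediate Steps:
$v{\left(m,T \right)} = -4 + T + m$
$L{\left(f,Z \right)} = -7 + Z$
$u = -35$ ($u = \left(-7 - 10\right) - 18 = -17 - 18 = -35$)
$O = 64$ ($O = 8^{2} = 64$)
$u - O = -35 - 64 = -99$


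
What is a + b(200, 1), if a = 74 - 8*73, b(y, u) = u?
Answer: -509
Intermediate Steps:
a = -510 (a = 74 - 584 = -510)
a + b(200, 1) = -510 + 1 = -509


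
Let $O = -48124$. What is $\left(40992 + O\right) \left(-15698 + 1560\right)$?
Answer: $100832216$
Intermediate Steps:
$\left(40992 + O\right) \left(-15698 + 1560\right) = \left(40992 - 48124\right) \left(-15698 + 1560\right) = \left(-7132\right) \left(-14138\right) = 100832216$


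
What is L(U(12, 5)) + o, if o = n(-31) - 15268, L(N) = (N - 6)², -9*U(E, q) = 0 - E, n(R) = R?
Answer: -137495/9 ≈ -15277.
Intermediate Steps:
U(E, q) = E/9 (U(E, q) = -(0 - E)/9 = -(-1)*E/9 = E/9)
L(N) = (-6 + N)²
o = -15299 (o = -31 - 15268 = -15299)
L(U(12, 5)) + o = (-6 + (⅑)*12)² - 15299 = (-6 + 4/3)² - 15299 = (-14/3)² - 15299 = 196/9 - 15299 = -137495/9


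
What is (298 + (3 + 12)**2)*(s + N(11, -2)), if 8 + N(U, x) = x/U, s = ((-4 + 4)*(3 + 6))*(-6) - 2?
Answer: -58576/11 ≈ -5325.1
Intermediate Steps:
s = -2 (s = (0*9)*(-6) - 2 = 0*(-6) - 2 = 0 - 2 = -2)
N(U, x) = -8 + x/U
(298 + (3 + 12)**2)*(s + N(11, -2)) = (298 + (3 + 12)**2)*(-2 + (-8 - 2/11)) = (298 + 15**2)*(-2 + (-8 - 2*1/11)) = (298 + 225)*(-2 + (-8 - 2/11)) = 523*(-2 - 90/11) = 523*(-112/11) = -58576/11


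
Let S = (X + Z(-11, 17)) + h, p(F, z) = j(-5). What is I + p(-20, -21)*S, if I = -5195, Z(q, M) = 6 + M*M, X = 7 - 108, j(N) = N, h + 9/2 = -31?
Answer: -11975/2 ≈ -5987.5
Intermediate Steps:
h = -71/2 (h = -9/2 - 31 = -71/2 ≈ -35.500)
X = -101
p(F, z) = -5
Z(q, M) = 6 + M²
S = 317/2 (S = (-101 + (6 + 17²)) - 71/2 = (-101 + (6 + 289)) - 71/2 = (-101 + 295) - 71/2 = 194 - 71/2 = 317/2 ≈ 158.50)
I + p(-20, -21)*S = -5195 - 5*317/2 = -5195 - 1585/2 = -11975/2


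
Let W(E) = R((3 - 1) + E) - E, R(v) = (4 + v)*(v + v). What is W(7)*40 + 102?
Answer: 9182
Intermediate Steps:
R(v) = 2*v*(4 + v) (R(v) = (4 + v)*(2*v) = 2*v*(4 + v))
W(E) = -E + 2*(2 + E)*(6 + E) (W(E) = 2*((3 - 1) + E)*(4 + ((3 - 1) + E)) - E = 2*(2 + E)*(4 + (2 + E)) - E = 2*(2 + E)*(6 + E) - E = -E + 2*(2 + E)*(6 + E))
W(7)*40 + 102 = (-1*7 + 2*(2 + 7)*(6 + 7))*40 + 102 = (-7 + 2*9*13)*40 + 102 = (-7 + 234)*40 + 102 = 227*40 + 102 = 9080 + 102 = 9182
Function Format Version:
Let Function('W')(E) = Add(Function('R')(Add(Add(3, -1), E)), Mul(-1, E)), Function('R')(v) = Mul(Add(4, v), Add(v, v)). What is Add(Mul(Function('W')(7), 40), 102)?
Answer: 9182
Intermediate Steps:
Function('R')(v) = Mul(2, v, Add(4, v)) (Function('R')(v) = Mul(Add(4, v), Mul(2, v)) = Mul(2, v, Add(4, v)))
Function('W')(E) = Add(Mul(-1, E), Mul(2, Add(2, E), Add(6, E))) (Function('W')(E) = Add(Mul(2, Add(Add(3, -1), E), Add(4, Add(Add(3, -1), E))), Mul(-1, E)) = Add(Mul(2, Add(2, E), Add(4, Add(2, E))), Mul(-1, E)) = Add(Mul(2, Add(2, E), Add(6, E)), Mul(-1, E)) = Add(Mul(-1, E), Mul(2, Add(2, E), Add(6, E))))
Add(Mul(Function('W')(7), 40), 102) = Add(Mul(Add(Mul(-1, 7), Mul(2, Add(2, 7), Add(6, 7))), 40), 102) = Add(Mul(Add(-7, Mul(2, 9, 13)), 40), 102) = Add(Mul(Add(-7, 234), 40), 102) = Add(Mul(227, 40), 102) = Add(9080, 102) = 9182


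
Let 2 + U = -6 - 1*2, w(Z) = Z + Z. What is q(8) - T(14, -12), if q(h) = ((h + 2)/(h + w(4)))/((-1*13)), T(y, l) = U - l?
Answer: -213/104 ≈ -2.0481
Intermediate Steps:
w(Z) = 2*Z
U = -10 (U = -2 + (-6 - 1*2) = -2 + (-6 - 2) = -2 - 8 = -10)
T(y, l) = -10 - l
q(h) = -(2 + h)/(13*(8 + h)) (q(h) = ((h + 2)/(h + 2*4))/((-1*13)) = ((2 + h)/(h + 8))/(-13) = ((2 + h)/(8 + h))*(-1/13) = -(2 + h)/(13*(8 + h)))
q(8) - T(14, -12) = (-2 - 1*8)/(13*(8 + 8)) - (-10 - 1*(-12)) = (1/13)*(-2 - 8)/16 - (-10 + 12) = (1/13)*(1/16)*(-10) - 1*2 = -5/104 - 2 = -213/104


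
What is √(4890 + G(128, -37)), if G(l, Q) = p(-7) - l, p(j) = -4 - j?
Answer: √4765 ≈ 69.029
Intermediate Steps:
G(l, Q) = 3 - l (G(l, Q) = (-4 - 1*(-7)) - l = (-4 + 7) - l = 3 - l)
√(4890 + G(128, -37)) = √(4890 + (3 - 1*128)) = √(4890 + (3 - 128)) = √(4890 - 125) = √4765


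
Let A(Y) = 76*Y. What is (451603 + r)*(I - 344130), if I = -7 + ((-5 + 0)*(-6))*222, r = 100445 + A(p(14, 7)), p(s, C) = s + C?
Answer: -186842116188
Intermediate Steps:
p(s, C) = C + s
r = 102041 (r = 100445 + 76*(7 + 14) = 100445 + 76*21 = 100445 + 1596 = 102041)
I = 6653 (I = -7 - 5*(-6)*222 = -7 + 30*222 = -7 + 6660 = 6653)
(451603 + r)*(I - 344130) = (451603 + 102041)*(6653 - 344130) = 553644*(-337477) = -186842116188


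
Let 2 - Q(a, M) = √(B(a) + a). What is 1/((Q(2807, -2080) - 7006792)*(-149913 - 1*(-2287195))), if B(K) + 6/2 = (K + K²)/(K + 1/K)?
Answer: -1971723218125/29527513730996718425119852 + 5*√217754637494885/103346298058488514487919482 ≈ -6.6775e-14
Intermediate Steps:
B(K) = -3 + (K + K²)/(K + 1/K)
Q(a, M) = 2 - √(a + (-3 + a³ - 2*a²)/(1 + a²)) (Q(a, M) = 2 - √((-3 + a³ - 2*a²)/(1 + a²) + a) = 2 - √(a + (-3 + a³ - 2*a²)/(1 + a²)))
1/((Q(2807, -2080) - 7006792)*(-149913 - 1*(-2287195))) = 1/(((2 - √((-3 + 2807 - 2*2807² + 2*2807³)/(1 + 2807²))) - 7006792)*(-149913 - 1*(-2287195))) = 1/(((2 - √((-3 + 2807 - 2*7879249 + 2*22117051943)/(1 + 7879249))) - 7006792)*(-149913 + 2287195)) = 1/((2 - √((-3 + 2807 - 15758498 + 44234103886)/7879250)) - 7006792*2137282) = (1/2137282)/((2 - √((1/7879250)*44218348192)) - 7006792) = (1/2137282)/((2 - √(22109174096/3939625)) - 7006792) = (1/2137282)/((2 - 4*√217754637494885/787925) - 7006792) = (1/2137282)/(-7006790 - 4*√217754637494885/787925) = 1/(2137282*(-7006790 - 4*√217754637494885/787925))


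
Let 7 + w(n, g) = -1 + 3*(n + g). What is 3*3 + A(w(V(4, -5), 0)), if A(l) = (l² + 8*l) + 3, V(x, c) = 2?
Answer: 0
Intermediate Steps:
w(n, g) = -8 + 3*g + 3*n (w(n, g) = -7 + (-1 + 3*(n + g)) = -7 + (-1 + 3*(g + n)) = -7 + (-1 + (3*g + 3*n)) = -7 + (-1 + 3*g + 3*n) = -8 + 3*g + 3*n)
A(l) = 3 + l² + 8*l
3*3 + A(w(V(4, -5), 0)) = 3*3 + (3 + (-8 + 3*0 + 3*2)² + 8*(-8 + 3*0 + 3*2)) = 9 + (3 + (-8 + 0 + 6)² + 8*(-8 + 0 + 6)) = 9 + (3 + (-2)² + 8*(-2)) = 9 + (3 + 4 - 16) = 9 - 9 = 0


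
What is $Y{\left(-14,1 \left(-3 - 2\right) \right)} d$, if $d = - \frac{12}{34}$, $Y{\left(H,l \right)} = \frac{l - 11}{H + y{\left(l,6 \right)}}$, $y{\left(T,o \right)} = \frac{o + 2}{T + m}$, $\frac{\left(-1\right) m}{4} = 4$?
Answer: $- \frac{1008}{2567} \approx -0.39268$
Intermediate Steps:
$m = -16$ ($m = \left(-4\right) 4 = -16$)
$y{\left(T,o \right)} = \frac{2 + o}{-16 + T}$ ($y{\left(T,o \right)} = \frac{o + 2}{T - 16} = \frac{2 + o}{-16 + T}$)
$Y{\left(H,l \right)} = \frac{-11 + l}{H + \frac{8}{-16 + l}}$ ($Y{\left(H,l \right)} = \frac{l - 11}{H + \frac{2 + 6}{-16 + l}} = \frac{-11 + l}{H + \frac{1}{-16 + l} 8} = \frac{-11 + l}{H + \frac{8}{-16 + l}}$)
$d = - \frac{6}{17}$ ($d = \left(-12\right) \frac{1}{34} = - \frac{6}{17} \approx -0.35294$)
$Y{\left(-14,1 \left(-3 - 2\right) \right)} d = \frac{\left(-16 + 1 \left(-3 - 2\right)\right) \left(-11 + 1 \left(-3 - 2\right)\right)}{8 - 14 \left(-16 + 1 \left(-3 - 2\right)\right)} \left(- \frac{6}{17}\right) = \frac{\left(-16 + 1 \left(-5\right)\right) \left(-11 + 1 \left(-5\right)\right)}{8 - 14 \left(-16 + 1 \left(-5\right)\right)} \left(- \frac{6}{17}\right) = \frac{\left(-16 - 5\right) \left(-11 - 5\right)}{8 - 14 \left(-16 - 5\right)} \left(- \frac{6}{17}\right) = \frac{1}{8 - -294} \left(-21\right) \left(-16\right) \left(- \frac{6}{17}\right) = \frac{1}{8 + 294} \left(-21\right) \left(-16\right) \left(- \frac{6}{17}\right) = \frac{1}{302} \left(-21\right) \left(-16\right) \left(- \frac{6}{17}\right) = \frac{168}{151} \left(- \frac{6}{17}\right) = - \frac{1008}{2567}$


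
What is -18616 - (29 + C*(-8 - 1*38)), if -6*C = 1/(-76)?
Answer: -4251037/228 ≈ -18645.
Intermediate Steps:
C = 1/456 (C = -⅙/(-76) = -⅙*(-1/76) = 1/456 ≈ 0.0021930)
-18616 - (29 + C*(-8 - 1*38)) = -18616 - (29 + (-8 - 1*38)/456) = -18616 - (29 + (-8 - 38)/456) = -18616 - (29 + (1/456)*(-46)) = -18616 - (29 - 23/228) = -18616 - 1*6589/228 = -18616 - 6589/228 = -4251037/228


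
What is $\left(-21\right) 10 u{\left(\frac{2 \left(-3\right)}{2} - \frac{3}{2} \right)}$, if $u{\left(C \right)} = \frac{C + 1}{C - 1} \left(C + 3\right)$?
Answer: $\frac{2205}{11} \approx 200.45$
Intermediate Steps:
$u{\left(C \right)} = \frac{\left(1 + C\right) \left(3 + C\right)}{-1 + C}$ ($u{\left(C \right)} = \frac{1 + C}{-1 + C} \left(3 + C\right) = \frac{\left(1 + C\right) \left(3 + C\right)}{-1 + C}$)
$\left(-21\right) 10 u{\left(\frac{2 \left(-3\right)}{2} - \frac{3}{2} \right)} = \left(-21\right) 10 \frac{3 + \left(\frac{2 \left(-3\right)}{2} - \frac{3}{2}\right)^{2} + 4 \left(\frac{2 \left(-3\right)}{2} - \frac{3}{2}\right)}{-1 + \left(\frac{2 \left(-3\right)}{2} - \frac{3}{2}\right)} = - 210 \frac{3 + \left(\left(-6\right) \frac{1}{2} - \frac{3}{2}\right)^{2} + 4 \left(\left(-6\right) \frac{1}{2} - \frac{3}{2}\right)}{-1 - \frac{9}{2}} = - 210 \frac{3 + \left(-3 - \frac{3}{2}\right)^{2} + 4 \left(-3 - \frac{3}{2}\right)}{-1 - \frac{9}{2}} = - 210 \frac{3 + \left(- \frac{9}{2}\right)^{2} + 4 \left(- \frac{9}{2}\right)}{-1 - \frac{9}{2}} = - 210 \frac{3 + \frac{81}{4} - 18}{- \frac{11}{2}} = - 210 \left(\left(- \frac{2}{11}\right) \frac{21}{4}\right) = \left(-210\right) \left(- \frac{21}{22}\right) = \frac{2205}{11}$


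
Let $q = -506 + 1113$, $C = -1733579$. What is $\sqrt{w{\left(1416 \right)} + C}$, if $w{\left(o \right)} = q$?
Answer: $2 i \sqrt{433243} \approx 1316.4 i$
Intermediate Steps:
$q = 607$
$w{\left(o \right)} = 607$
$\sqrt{w{\left(1416 \right)} + C} = \sqrt{607 - 1733579} = \sqrt{-1732972} = 2 i \sqrt{433243}$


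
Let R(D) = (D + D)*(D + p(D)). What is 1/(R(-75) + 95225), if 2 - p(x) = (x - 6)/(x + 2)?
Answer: 73/7762925 ≈ 9.4037e-6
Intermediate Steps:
p(x) = 2 - (-6 + x)/(2 + x) (p(x) = 2 - (x - 6)/(x + 2) = 2 - (-6 + x)/(2 + x))
R(D) = 2*D*(D + (10 + D)/(2 + D)) (R(D) = (D + D)*(D + (10 + D)/(2 + D)) = (2*D)*(D + (10 + D)/(2 + D)) = 2*D*(D + (10 + D)/(2 + D)))
1/(R(-75) + 95225) = 1/(2*(-75)*(10 - 75 - 75*(2 - 75))/(2 - 75) + 95225) = 1/(2*(-75)*(10 - 75 - 75*(-73))/(-73) + 95225) = 1/(2*(-75)*(-1/73)*(10 - 75 + 5475) + 95225) = 1/(2*(-75)*(-1/73)*5410 + 95225) = 1/(811500/73 + 95225) = 1/(7762925/73) = 73/7762925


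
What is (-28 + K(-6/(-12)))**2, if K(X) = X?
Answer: 3025/4 ≈ 756.25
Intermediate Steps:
(-28 + K(-6/(-12)))**2 = (-28 - 6/(-12))**2 = (-28 - 6*(-1/12))**2 = (-28 + 1/2)**2 = (-55/2)**2 = 3025/4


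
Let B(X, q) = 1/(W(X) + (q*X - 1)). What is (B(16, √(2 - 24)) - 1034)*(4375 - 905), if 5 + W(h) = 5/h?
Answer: -5202837974860/1450073 - 14213120*I*√22/1450073 ≈ -3.588e+6 - 45.974*I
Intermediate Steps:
W(h) = -5 + 5/h
B(X, q) = 1/(-6 + 5/X + X*q) (B(X, q) = 1/((-5 + 5/X) + (q*X - 1)) = 1/((-5 + 5/X) + (X*q - 1)) = 1/((-5 + 5/X) + (-1 + X*q)) = 1/(-6 + 5/X + X*q))
(B(16, √(2 - 24)) - 1034)*(4375 - 905) = (16/(5 + 16*(-6 + 16*√(2 - 24))) - 1034)*(4375 - 905) = (16/(5 + 16*(-6 + 16*√(-22))) - 1034)*3470 = (16/(5 + 16*(-6 + 16*(I*√22))) - 1034)*3470 = (16/(5 + 16*(-6 + 16*I*√22)) - 1034)*3470 = (16/(5 + (-96 + 256*I*√22)) - 1034)*3470 = (16/(-91 + 256*I*√22) - 1034)*3470 = (-1034 + 16/(-91 + 256*I*√22))*3470 = -3587980 + 55520/(-91 + 256*I*√22)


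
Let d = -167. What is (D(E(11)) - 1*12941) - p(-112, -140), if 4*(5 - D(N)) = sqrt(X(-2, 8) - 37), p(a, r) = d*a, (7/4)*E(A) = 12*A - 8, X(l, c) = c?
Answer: -31640 - I*sqrt(29)/4 ≈ -31640.0 - 1.3463*I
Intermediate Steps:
E(A) = -32/7 + 48*A/7 (E(A) = 4*(12*A - 8)/7 = 4*(-8 + 12*A)/7 = -32/7 + 48*A/7)
p(a, r) = -167*a
D(N) = 5 - I*sqrt(29)/4 (D(N) = 5 - sqrt(8 - 37)/4 = 5 - I*sqrt(29)/4)
(D(E(11)) - 1*12941) - p(-112, -140) = ((5 - I*sqrt(29)/4) - 1*12941) - (-167)*(-112) = ((5 - I*sqrt(29)/4) - 12941) - 1*18704 = (-12936 - I*sqrt(29)/4) - 18704 = -31640 - I*sqrt(29)/4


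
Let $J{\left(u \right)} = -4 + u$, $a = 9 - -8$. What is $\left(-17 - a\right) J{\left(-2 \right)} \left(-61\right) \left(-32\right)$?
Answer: $398208$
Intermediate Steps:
$a = 17$ ($a = 9 + 8 = 17$)
$\left(-17 - a\right) J{\left(-2 \right)} \left(-61\right) \left(-32\right) = \left(-17 - 17\right) \left(-4 - 2\right) \left(-61\right) \left(-32\right) = \left(-17 - 17\right) \left(-6\right) \left(-61\right) \left(-32\right) = - 34 \cdot 366 \left(-32\right) = \left(-34\right) \left(-11712\right) = 398208$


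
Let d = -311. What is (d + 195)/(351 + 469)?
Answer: -29/205 ≈ -0.14146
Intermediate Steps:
(d + 195)/(351 + 469) = (-311 + 195)/(351 + 469) = -116/820 = -116*1/820 = -29/205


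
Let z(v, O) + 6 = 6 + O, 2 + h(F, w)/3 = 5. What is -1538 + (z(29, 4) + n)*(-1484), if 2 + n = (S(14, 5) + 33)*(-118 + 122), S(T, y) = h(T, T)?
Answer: -253818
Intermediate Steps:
h(F, w) = 9 (h(F, w) = -6 + 3*5 = -6 + 15 = 9)
S(T, y) = 9
n = 166 (n = -2 + (9 + 33)*(-118 + 122) = -2 + 42*4 = -2 + 168 = 166)
z(v, O) = O (z(v, O) = -6 + (6 + O) = O)
-1538 + (z(29, 4) + n)*(-1484) = -1538 + (4 + 166)*(-1484) = -1538 + 170*(-1484) = -1538 - 252280 = -253818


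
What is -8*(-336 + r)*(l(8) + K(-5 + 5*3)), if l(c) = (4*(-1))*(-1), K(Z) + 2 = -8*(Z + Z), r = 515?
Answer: 226256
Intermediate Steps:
K(Z) = -2 - 16*Z (K(Z) = -2 - 8*(Z + Z) = -2 - 16*Z)
l(c) = 4 (l(c) = -4*(-1) = 4)
-8*(-336 + r)*(l(8) + K(-5 + 5*3)) = -8*(-336 + 515)*(4 + (-2 - 16*(-5 + 5*3))) = -1432*(4 + (-2 - 16*(-5 + 15))) = -1432*(4 + (-2 - 16*10)) = -1432*(4 + (-2 - 160)) = -1432*(4 - 162) = -1432*(-158) = -8*(-28282) = 226256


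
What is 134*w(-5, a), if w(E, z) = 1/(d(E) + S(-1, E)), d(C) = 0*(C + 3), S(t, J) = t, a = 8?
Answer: -134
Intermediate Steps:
d(C) = 0 (d(C) = 0*(3 + C) = 0)
w(E, z) = -1 (w(E, z) = 1/(0 - 1) = 1/(-1) = -1)
134*w(-5, a) = 134*(-1) = -134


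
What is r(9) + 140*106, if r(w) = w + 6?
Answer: 14855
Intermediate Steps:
r(w) = 6 + w
r(9) + 140*106 = (6 + 9) + 140*106 = 15 + 14840 = 14855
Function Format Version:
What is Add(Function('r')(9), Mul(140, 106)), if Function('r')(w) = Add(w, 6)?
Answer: 14855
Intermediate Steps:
Function('r')(w) = Add(6, w)
Add(Function('r')(9), Mul(140, 106)) = Add(Add(6, 9), Mul(140, 106)) = Add(15, 14840) = 14855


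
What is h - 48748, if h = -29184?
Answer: -77932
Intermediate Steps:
h - 48748 = -29184 - 48748 = -77932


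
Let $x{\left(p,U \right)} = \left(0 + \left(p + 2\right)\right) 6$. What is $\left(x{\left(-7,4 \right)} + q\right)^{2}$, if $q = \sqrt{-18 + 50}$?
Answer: $932 - 240 \sqrt{2} \approx 592.59$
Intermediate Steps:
$q = 4 \sqrt{2}$ ($q = \sqrt{32} = 4 \sqrt{2} \approx 5.6569$)
$x{\left(p,U \right)} = 12 + 6 p$ ($x{\left(p,U \right)} = \left(0 + \left(2 + p\right)\right) 6 = \left(2 + p\right) 6 = 12 + 6 p$)
$\left(x{\left(-7,4 \right)} + q\right)^{2} = \left(\left(12 + 6 \left(-7\right)\right) + 4 \sqrt{2}\right)^{2} = \left(\left(12 - 42\right) + 4 \sqrt{2}\right)^{2} = \left(-30 + 4 \sqrt{2}\right)^{2}$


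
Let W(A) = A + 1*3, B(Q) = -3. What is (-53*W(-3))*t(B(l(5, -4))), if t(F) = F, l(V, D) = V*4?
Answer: 0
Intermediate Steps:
l(V, D) = 4*V
W(A) = 3 + A (W(A) = A + 3 = 3 + A)
(-53*W(-3))*t(B(l(5, -4))) = -53*(3 - 3)*(-3) = -53*0*(-3) = 0*(-3) = 0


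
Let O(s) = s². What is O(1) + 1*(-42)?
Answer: -41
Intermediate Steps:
O(1) + 1*(-42) = 1² + 1*(-42) = 1 - 42 = -41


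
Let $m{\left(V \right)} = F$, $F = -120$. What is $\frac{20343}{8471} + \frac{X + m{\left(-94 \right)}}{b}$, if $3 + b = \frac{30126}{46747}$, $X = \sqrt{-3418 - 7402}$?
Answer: $\frac{3317288659}{62185611} - \frac{93494 i \sqrt{2705}}{110115} \approx 53.345 - 44.159 i$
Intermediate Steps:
$X = 2 i \sqrt{2705}$ ($X = \sqrt{-10820} = 2 i \sqrt{2705} \approx 104.02 i$)
$m{\left(V \right)} = -120$
$b = - \frac{110115}{46747}$ ($b = -3 + \frac{30126}{46747} = - \frac{110115}{46747} \approx -2.3556$)
$\frac{20343}{8471} + \frac{X + m{\left(-94 \right)}}{b} = \frac{20343}{8471} + \frac{2 i \sqrt{2705} - 120}{- \frac{110115}{46747}} = 20343 \cdot \frac{1}{8471} + \left(-120 + 2 i \sqrt{2705}\right) \left(- \frac{46747}{110115}\right) = \frac{20343}{8471} + \left(\frac{373976}{7341} - \frac{93494 i \sqrt{2705}}{110115}\right) = \frac{3317288659}{62185611} - \frac{93494 i \sqrt{2705}}{110115}$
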